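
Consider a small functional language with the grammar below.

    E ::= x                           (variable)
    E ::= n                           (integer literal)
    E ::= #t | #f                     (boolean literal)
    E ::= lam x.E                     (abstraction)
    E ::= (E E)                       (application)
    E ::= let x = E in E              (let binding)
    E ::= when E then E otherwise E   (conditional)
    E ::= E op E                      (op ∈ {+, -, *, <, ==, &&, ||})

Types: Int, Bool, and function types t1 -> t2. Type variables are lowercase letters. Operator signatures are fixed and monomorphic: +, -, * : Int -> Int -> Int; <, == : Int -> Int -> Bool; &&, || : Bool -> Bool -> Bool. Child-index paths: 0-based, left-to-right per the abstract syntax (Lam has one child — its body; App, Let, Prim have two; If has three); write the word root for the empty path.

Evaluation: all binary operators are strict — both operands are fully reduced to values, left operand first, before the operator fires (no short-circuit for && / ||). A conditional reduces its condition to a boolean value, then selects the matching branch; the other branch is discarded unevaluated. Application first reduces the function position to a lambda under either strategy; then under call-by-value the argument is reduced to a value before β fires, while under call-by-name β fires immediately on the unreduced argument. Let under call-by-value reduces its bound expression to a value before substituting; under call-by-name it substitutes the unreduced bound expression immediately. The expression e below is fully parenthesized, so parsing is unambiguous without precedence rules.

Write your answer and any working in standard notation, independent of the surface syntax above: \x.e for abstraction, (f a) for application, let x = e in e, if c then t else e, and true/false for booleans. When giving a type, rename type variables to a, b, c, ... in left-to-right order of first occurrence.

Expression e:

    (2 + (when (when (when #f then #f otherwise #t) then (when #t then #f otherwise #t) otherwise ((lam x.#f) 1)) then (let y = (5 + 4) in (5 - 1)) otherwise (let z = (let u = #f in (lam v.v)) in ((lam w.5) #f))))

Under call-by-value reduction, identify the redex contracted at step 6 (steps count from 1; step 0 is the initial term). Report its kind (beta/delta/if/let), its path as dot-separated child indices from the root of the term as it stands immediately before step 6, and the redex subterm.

Answer: let at 1 : (let z = (\v.v) in ((\w.5) false))

Trace:
step 0: (2 + (if (if (if false then false else true) then (if true then false else true) else ((\x.false) 1)) then (let y = (5 + 4) in (5 - 1)) else (let z = (let u = false in (\v.v)) in ((\w.5) false))))
step 1: [if@1.0.0] (2 + (if (if true then (if true then false else true) else ((\x.false) 1)) then (let y = (5 + 4) in (5 - 1)) else (let z = (let u = false in (\v.v)) in ((\w.5) false))))
step 2: [if@1.0] (2 + (if (if true then false else true) then (let y = (5 + 4) in (5 - 1)) else (let z = (let u = false in (\v.v)) in ((\w.5) false))))
step 3: [if@1.0] (2 + (if false then (let y = (5 + 4) in (5 - 1)) else (let z = (let u = false in (\v.v)) in ((\w.5) false))))
step 4: [if@1] (2 + (let z = (let u = false in (\v.v)) in ((\w.5) false)))
step 5: [let@1.0] (2 + (let z = (\v.v) in ((\w.5) false)))
step 6: [let@1] (2 + ((\w.5) false))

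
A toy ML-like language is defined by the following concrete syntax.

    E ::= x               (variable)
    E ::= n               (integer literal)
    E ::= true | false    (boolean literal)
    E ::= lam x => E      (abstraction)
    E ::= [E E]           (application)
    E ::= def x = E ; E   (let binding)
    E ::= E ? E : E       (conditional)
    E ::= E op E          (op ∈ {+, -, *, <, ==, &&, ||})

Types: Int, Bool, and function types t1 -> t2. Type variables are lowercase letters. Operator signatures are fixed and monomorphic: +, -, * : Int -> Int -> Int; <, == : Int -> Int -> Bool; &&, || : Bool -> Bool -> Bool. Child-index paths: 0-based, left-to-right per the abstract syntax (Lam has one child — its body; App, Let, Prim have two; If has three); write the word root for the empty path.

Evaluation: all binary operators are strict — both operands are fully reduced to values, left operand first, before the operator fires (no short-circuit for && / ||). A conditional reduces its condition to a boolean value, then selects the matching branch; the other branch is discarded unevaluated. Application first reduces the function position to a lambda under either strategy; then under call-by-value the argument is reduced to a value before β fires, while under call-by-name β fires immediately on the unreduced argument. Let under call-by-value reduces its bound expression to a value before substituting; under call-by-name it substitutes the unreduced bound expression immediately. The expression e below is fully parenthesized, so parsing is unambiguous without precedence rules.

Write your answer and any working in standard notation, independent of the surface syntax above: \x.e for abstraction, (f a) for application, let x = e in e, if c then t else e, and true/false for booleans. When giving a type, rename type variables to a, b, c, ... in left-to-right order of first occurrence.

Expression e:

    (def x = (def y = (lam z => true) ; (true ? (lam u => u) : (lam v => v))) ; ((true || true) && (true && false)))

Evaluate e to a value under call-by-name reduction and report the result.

Working:
step 0: (let x = (let y = (\z.true) in (if true then (\u.u) else (\v.v))) in ((true || true) && (true && false)))
step 1: [let@root] ((true || true) && (true && false))
step 2: [delta@0] (true && (true && false))
step 3: [delta@1] (true && false)
step 4: [delta@root] false

Answer: false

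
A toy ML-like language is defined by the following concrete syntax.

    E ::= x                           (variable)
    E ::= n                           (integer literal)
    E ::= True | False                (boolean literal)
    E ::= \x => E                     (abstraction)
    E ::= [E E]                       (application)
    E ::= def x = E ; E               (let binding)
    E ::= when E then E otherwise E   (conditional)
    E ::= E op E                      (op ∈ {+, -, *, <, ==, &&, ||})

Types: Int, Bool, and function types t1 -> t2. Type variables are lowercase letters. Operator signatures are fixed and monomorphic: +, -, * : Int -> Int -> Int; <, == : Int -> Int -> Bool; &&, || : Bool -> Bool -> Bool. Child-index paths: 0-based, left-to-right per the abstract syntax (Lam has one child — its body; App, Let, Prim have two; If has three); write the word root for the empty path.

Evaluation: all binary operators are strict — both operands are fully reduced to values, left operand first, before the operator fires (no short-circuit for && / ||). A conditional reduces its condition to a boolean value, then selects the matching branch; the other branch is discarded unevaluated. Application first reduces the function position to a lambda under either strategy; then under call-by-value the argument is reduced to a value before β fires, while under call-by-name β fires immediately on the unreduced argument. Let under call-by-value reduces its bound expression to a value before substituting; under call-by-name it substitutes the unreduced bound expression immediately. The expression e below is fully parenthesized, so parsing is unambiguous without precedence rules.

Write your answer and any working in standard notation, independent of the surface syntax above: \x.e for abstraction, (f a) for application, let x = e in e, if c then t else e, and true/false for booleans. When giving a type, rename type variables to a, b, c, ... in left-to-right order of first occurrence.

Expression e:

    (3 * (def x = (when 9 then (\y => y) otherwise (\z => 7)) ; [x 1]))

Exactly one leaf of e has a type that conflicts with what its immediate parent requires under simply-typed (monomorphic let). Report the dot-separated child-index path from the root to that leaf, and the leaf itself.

Answer: 1.0.0 : 9

Derivation:
  unify Int ~ Int
  unify Int ~ Bool
  FAIL: mismatch Int ~ Bool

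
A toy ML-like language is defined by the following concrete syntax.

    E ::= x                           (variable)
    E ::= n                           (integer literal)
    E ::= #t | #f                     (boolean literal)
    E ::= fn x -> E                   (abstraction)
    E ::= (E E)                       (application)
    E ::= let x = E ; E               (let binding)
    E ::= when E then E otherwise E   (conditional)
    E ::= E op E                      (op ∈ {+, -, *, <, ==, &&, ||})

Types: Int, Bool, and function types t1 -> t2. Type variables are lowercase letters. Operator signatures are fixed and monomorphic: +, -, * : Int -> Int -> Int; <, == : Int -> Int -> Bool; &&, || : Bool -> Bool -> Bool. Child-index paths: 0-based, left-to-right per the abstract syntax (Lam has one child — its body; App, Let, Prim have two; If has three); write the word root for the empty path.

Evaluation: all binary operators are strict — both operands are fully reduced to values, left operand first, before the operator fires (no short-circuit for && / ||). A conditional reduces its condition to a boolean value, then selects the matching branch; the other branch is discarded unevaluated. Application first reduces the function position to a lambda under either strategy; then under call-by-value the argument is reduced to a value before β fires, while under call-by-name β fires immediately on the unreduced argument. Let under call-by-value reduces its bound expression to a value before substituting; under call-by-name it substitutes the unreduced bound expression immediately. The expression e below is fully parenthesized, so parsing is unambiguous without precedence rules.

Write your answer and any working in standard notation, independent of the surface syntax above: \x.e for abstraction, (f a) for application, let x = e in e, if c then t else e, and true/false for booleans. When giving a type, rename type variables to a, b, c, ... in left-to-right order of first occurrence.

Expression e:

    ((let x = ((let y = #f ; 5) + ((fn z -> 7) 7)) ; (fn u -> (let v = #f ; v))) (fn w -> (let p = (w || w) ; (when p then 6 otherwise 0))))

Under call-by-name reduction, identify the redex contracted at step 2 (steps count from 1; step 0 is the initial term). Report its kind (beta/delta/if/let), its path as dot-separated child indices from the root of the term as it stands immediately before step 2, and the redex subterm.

Derivation:
step 0: ((let x = ((let y = false in 5) + ((\z.7) 7)) in (\u.(let v = false in v))) (\w.(let p = (w || w) in (if p then 6 else 0))))
step 1: [let@0] ((\u.(let v = false in v)) (\w.(let p = (w || w) in (if p then 6 else 0))))
step 2: [beta@root] (let v = false in v)

Answer: beta at root : ((\u.(let v = false in v)) (\w.(let p = (w || w) in (if p then 6 else 0))))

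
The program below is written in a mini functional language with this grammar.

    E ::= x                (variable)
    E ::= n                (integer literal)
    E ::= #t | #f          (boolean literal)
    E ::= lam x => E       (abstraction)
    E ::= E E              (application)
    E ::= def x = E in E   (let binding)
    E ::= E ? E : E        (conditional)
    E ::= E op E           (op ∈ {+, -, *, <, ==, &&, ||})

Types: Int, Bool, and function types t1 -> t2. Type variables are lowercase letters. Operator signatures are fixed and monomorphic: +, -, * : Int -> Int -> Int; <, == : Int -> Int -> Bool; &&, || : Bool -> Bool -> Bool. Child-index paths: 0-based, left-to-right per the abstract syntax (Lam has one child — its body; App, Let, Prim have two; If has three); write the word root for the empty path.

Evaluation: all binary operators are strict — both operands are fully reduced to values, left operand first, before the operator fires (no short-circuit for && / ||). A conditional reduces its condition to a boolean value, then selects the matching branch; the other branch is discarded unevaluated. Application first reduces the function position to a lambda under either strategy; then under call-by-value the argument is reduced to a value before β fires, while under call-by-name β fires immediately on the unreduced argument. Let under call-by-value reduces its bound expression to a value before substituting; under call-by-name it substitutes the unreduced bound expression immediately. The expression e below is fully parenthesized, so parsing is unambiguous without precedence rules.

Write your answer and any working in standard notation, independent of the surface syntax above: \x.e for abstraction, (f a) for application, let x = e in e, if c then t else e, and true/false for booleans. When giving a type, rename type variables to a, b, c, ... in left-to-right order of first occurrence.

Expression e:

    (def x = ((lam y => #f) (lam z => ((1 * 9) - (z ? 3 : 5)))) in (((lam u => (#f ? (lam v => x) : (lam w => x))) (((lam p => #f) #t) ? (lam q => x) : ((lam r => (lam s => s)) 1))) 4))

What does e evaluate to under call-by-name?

Answer: false

Derivation:
step 0: (let x = ((\y.false) (\z.((1 * 9) - (if z then 3 else 5)))) in (((\u.(if false then (\v.x) else (\w.x))) (if ((\p.false) true) then (\q.x) else ((\r.(\s.s)) 1))) 4))
step 1: [let@root] (((\u.(if false then (\v.((\y.false) (\z.((1 * 9) - (if z then 3 else 5))))) else (\w.((\y.false) (\z.((1 * 9) - (if z then 3 else 5))))))) (if ((\p.false) true) then (\q.((\y.false) (\z.((1 * 9) - (if z then 3 else 5))))) else ((\r.(\s.s)) 1))) 4)
step 2: [beta@0] ((if false then (\v.((\y.false) (\z.((1 * 9) - (if z then 3 else 5))))) else (\w.((\y.false) (\z.((1 * 9) - (if z then 3 else 5)))))) 4)
step 3: [if@0] ((\w.((\y.false) (\z.((1 * 9) - (if z then 3 else 5))))) 4)
step 4: [beta@root] ((\y.false) (\z.((1 * 9) - (if z then 3 else 5))))
step 5: [beta@root] false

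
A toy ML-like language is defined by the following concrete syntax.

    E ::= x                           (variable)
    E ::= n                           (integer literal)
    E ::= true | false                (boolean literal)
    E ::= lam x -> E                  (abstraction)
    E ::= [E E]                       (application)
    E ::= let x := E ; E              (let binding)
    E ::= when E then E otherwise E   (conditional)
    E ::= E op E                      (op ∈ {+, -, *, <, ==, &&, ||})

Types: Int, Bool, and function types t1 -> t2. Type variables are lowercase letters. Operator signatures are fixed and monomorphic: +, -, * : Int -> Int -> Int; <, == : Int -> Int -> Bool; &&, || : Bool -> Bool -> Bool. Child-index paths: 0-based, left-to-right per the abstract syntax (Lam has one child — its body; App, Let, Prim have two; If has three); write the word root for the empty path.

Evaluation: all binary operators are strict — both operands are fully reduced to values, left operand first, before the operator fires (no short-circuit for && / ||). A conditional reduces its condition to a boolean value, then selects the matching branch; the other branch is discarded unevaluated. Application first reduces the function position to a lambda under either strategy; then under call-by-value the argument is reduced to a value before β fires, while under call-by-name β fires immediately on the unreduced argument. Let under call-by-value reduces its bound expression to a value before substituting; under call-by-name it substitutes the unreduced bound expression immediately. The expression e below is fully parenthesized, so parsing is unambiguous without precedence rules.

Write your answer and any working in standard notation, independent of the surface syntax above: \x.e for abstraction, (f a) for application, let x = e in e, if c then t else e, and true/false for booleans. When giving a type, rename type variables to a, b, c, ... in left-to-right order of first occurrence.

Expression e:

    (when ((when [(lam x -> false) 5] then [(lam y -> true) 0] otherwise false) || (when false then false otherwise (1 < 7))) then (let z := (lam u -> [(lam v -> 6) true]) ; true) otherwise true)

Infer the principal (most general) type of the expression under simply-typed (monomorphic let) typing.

Answer: Bool

Working:
\x._ : a -> Bool
  unify a -> Bool ~ Int -> b
  unify a ~ Int
  unify Bool ~ b
_ _ : Bool
  unify Bool ~ Bool
\y._ : c -> Bool
  unify c -> Bool ~ Int -> d
  unify c ~ Int
  unify Bool ~ d
_ _ : Bool
  unify Bool ~ Bool
  unify Bool ~ Bool
  unify Bool ~ Bool
  unify Int ~ Int
  unify Int ~ Int
  unify Bool ~ Bool
  unify Bool ~ Bool
  unify Bool ~ Bool
\v._ : f -> Int
  unify f -> Int ~ Bool -> g
  unify f ~ Bool
  unify Int ~ g
_ _ : Int
\u._ : e -> Int
let z : e -> Int
  unify Bool ~ Bool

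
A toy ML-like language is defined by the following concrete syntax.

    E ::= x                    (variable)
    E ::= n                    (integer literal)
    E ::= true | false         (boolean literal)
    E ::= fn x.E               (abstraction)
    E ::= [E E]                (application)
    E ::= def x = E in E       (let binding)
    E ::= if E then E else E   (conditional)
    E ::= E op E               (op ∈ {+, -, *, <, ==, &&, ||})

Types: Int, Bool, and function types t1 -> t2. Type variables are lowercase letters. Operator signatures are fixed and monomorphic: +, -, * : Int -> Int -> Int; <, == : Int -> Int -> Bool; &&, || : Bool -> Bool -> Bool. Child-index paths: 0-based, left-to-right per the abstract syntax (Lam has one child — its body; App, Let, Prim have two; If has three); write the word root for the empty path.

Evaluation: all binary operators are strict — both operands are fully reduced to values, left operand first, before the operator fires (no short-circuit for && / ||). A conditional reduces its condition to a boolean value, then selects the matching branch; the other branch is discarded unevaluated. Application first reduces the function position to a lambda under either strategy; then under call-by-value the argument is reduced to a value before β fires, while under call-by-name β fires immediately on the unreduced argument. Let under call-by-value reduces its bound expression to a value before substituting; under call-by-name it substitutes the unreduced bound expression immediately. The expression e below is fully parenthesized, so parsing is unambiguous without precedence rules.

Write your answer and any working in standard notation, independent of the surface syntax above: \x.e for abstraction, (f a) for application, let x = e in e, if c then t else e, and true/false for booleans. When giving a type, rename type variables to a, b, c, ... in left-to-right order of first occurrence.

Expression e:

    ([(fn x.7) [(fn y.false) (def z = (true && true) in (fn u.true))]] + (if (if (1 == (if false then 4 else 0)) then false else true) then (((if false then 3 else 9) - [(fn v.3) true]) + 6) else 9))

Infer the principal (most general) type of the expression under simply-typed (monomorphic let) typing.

Answer: Int

Derivation:
\x._ : a -> Int
\y._ : b -> Bool
  unify Bool ~ Bool
  unify Bool ~ Bool
let z : Bool
\u._ : c -> Bool
  unify b -> Bool ~ (c -> Bool) -> d
  unify b ~ c -> Bool
  unify Bool ~ d
_ _ : Bool
  unify a -> Int ~ Bool -> e
  unify a ~ Bool
  unify Int ~ e
_ _ : Int
  unify Int ~ Int
  unify Int ~ Int
  unify Bool ~ Bool
  unify Int ~ Int
  unify Int ~ Int
  unify Bool ~ Bool
  unify Bool ~ Bool
  unify Bool ~ Bool
  unify Bool ~ Bool
  unify Int ~ Int
  unify Int ~ Int
\v._ : f -> Int
  unify f -> Int ~ Bool -> g
  unify f ~ Bool
  unify Int ~ g
_ _ : Int
  unify Int ~ Int
  unify Int ~ Int
  unify Int ~ Int
  unify Int ~ Int
  unify Int ~ Int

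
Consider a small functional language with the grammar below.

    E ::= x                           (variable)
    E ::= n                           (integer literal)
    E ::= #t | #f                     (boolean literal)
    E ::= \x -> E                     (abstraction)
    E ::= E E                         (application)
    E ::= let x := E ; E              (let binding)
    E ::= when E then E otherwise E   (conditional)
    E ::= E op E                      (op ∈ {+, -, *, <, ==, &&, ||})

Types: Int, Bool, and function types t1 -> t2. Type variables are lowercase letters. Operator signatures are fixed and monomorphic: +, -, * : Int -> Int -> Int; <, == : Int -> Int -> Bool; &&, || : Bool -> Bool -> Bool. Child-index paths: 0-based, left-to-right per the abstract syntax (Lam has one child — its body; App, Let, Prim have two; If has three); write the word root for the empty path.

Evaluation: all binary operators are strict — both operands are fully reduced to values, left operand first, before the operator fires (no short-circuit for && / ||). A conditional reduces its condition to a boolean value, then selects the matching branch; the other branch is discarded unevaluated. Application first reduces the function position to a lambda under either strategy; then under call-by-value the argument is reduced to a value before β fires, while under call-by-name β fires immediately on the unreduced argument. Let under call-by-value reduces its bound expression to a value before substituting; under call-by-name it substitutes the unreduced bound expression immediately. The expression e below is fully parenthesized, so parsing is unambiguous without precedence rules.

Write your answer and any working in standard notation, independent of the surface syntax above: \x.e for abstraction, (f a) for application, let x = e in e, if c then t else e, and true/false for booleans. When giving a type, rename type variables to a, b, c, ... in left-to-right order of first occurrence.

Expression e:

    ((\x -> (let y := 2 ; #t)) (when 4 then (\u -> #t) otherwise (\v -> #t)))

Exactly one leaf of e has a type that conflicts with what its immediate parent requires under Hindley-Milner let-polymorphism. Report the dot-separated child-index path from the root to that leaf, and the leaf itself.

Answer: 1.0 : 4

Trace:
let y : Int
\x._ : a -> Bool
  unify Int ~ Bool
  FAIL: mismatch Int ~ Bool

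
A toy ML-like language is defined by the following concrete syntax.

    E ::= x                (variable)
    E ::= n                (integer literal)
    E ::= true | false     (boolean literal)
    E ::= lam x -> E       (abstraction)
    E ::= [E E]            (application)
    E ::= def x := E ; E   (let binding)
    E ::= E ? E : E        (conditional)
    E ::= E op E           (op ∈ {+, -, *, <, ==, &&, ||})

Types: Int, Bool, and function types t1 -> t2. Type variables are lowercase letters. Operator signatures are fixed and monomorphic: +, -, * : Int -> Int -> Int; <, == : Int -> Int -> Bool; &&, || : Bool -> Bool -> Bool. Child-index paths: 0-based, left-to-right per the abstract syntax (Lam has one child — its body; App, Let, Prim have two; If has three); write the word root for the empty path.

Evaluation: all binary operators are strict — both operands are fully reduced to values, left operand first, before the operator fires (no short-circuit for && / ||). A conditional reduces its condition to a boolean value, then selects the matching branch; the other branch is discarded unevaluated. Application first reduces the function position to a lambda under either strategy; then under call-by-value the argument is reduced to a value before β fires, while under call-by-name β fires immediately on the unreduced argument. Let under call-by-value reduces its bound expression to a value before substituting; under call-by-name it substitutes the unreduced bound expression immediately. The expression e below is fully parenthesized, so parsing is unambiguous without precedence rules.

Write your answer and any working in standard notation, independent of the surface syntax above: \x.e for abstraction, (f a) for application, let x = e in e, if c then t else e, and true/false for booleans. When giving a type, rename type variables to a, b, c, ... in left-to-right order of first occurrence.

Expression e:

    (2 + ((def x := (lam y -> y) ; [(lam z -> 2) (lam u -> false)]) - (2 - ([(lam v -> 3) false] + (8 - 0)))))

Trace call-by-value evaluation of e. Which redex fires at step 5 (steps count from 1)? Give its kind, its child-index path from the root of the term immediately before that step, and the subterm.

Answer: delta at 1.1.1 : (3 + 8)

Working:
step 0: (2 + ((let x = (\y.y) in ((\z.2) (\u.false))) - (2 - (((\v.3) false) + (8 - 0)))))
step 1: [let@1.0] (2 + (((\z.2) (\u.false)) - (2 - (((\v.3) false) + (8 - 0)))))
step 2: [beta@1.0] (2 + (2 - (2 - (((\v.3) false) + (8 - 0)))))
step 3: [beta@1.1.1.0] (2 + (2 - (2 - (3 + (8 - 0)))))
step 4: [delta@1.1.1.1] (2 + (2 - (2 - (3 + 8))))
step 5: [delta@1.1.1] (2 + (2 - (2 - 11)))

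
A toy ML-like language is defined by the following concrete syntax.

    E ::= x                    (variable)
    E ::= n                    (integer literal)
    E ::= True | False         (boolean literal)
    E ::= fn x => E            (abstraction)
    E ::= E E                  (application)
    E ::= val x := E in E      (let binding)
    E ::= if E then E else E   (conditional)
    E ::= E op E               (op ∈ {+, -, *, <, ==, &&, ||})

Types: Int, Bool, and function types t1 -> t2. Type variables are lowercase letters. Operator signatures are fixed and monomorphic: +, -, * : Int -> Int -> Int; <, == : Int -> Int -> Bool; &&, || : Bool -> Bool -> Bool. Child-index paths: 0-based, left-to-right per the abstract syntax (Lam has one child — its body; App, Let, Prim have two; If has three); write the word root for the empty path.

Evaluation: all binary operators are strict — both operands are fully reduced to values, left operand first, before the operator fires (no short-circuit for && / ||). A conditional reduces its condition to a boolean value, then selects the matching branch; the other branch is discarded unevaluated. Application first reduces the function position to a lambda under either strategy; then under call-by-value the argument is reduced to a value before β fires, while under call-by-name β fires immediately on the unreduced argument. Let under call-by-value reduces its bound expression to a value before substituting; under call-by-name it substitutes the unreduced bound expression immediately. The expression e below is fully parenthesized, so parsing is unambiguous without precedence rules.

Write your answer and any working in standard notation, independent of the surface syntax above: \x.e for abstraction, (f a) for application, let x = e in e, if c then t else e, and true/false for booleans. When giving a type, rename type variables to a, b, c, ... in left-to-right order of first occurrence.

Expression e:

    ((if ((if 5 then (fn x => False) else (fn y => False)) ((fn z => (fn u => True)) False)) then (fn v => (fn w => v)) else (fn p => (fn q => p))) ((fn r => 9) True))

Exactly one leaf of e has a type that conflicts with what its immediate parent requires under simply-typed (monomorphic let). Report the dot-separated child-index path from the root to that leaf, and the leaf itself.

Answer: 0.0.0.0 : 5

Working:
  unify Int ~ Bool
  FAIL: mismatch Int ~ Bool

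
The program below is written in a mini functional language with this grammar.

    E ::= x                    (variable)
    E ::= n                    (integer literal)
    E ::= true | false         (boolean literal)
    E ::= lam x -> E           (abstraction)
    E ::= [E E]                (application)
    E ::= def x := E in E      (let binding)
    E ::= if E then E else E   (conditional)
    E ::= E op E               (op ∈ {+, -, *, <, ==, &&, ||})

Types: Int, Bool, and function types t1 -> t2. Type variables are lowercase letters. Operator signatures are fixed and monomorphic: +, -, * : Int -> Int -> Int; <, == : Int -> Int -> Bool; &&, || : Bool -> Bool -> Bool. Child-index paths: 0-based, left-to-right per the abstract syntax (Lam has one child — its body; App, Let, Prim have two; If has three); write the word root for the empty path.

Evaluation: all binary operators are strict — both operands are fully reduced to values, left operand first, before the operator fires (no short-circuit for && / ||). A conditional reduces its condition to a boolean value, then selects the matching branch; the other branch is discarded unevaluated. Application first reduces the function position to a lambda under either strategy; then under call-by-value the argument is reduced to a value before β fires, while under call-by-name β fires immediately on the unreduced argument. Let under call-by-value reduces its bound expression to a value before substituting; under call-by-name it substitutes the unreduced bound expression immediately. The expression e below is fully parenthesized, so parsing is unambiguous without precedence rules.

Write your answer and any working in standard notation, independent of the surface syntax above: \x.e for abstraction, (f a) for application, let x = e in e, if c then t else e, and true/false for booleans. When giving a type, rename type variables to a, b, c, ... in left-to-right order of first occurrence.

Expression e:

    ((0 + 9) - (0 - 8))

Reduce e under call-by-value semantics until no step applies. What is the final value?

Derivation:
step 0: ((0 + 9) - (0 - 8))
step 1: [delta@0] (9 - (0 - 8))
step 2: [delta@1] (9 - -8)
step 3: [delta@root] 17

Answer: 17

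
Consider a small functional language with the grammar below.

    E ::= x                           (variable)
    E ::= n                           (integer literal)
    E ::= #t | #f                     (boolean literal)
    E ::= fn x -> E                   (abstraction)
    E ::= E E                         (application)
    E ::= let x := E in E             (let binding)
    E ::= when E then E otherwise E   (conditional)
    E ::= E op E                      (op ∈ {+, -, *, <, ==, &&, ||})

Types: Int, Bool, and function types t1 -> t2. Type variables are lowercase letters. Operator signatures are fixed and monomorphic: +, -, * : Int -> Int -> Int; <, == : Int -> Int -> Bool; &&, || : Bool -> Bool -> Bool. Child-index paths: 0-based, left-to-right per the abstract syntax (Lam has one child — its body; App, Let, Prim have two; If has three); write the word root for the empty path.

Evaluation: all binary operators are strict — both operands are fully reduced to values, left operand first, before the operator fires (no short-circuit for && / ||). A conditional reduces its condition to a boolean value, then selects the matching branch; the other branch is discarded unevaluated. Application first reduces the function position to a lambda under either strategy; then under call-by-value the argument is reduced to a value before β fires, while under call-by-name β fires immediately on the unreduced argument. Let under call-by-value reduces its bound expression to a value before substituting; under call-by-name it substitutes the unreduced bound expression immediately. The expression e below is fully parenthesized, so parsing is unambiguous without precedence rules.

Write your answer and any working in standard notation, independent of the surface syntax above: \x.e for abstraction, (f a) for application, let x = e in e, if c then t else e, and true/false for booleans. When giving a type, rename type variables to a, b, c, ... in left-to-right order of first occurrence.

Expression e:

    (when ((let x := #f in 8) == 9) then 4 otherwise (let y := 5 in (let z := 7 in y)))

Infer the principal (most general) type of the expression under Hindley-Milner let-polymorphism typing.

Answer: Int

Working:
let x : Bool
  unify Int ~ Int
  unify Int ~ Int
  unify Bool ~ Bool
let y : Int
let z : Int
y : Int
  unify Int ~ Int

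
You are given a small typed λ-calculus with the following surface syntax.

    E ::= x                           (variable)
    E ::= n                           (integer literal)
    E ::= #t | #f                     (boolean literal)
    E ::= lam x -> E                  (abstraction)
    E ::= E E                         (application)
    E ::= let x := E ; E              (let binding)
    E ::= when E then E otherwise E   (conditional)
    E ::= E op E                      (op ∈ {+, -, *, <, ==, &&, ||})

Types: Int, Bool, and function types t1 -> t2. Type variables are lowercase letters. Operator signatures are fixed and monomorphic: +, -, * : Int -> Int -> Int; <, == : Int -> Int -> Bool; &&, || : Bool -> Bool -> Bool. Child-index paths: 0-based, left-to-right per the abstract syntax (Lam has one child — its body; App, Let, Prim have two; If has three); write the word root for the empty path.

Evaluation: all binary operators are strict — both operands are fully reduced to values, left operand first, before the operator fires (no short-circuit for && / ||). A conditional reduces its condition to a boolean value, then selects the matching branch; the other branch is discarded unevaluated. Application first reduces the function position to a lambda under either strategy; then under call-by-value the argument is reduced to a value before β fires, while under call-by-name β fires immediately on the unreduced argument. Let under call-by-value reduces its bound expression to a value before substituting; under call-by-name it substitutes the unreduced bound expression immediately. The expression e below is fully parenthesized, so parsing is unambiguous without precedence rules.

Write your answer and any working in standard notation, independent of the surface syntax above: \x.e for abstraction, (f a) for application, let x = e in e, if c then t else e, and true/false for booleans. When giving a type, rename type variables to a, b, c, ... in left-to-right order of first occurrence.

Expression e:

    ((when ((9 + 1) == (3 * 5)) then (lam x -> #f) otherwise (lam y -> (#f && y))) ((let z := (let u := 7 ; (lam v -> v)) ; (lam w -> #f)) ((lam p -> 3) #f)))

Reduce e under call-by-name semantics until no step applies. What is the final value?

Answer: false

Trace:
step 0: ((if ((9 + 1) == (3 * 5)) then (\x.false) else (\y.(false && y))) ((let z = (let u = 7 in (\v.v)) in (\w.false)) ((\p.3) false)))
step 1: [delta@0.0.0] ((if (10 == (3 * 5)) then (\x.false) else (\y.(false && y))) ((let z = (let u = 7 in (\v.v)) in (\w.false)) ((\p.3) false)))
step 2: [delta@0.0.1] ((if (10 == 15) then (\x.false) else (\y.(false && y))) ((let z = (let u = 7 in (\v.v)) in (\w.false)) ((\p.3) false)))
step 3: [delta@0.0] ((if false then (\x.false) else (\y.(false && y))) ((let z = (let u = 7 in (\v.v)) in (\w.false)) ((\p.3) false)))
step 4: [if@0] ((\y.(false && y)) ((let z = (let u = 7 in (\v.v)) in (\w.false)) ((\p.3) false)))
step 5: [beta@root] (false && ((let z = (let u = 7 in (\v.v)) in (\w.false)) ((\p.3) false)))
step 6: [let@1.0] (false && ((\w.false) ((\p.3) false)))
step 7: [beta@1] (false && false)
step 8: [delta@root] false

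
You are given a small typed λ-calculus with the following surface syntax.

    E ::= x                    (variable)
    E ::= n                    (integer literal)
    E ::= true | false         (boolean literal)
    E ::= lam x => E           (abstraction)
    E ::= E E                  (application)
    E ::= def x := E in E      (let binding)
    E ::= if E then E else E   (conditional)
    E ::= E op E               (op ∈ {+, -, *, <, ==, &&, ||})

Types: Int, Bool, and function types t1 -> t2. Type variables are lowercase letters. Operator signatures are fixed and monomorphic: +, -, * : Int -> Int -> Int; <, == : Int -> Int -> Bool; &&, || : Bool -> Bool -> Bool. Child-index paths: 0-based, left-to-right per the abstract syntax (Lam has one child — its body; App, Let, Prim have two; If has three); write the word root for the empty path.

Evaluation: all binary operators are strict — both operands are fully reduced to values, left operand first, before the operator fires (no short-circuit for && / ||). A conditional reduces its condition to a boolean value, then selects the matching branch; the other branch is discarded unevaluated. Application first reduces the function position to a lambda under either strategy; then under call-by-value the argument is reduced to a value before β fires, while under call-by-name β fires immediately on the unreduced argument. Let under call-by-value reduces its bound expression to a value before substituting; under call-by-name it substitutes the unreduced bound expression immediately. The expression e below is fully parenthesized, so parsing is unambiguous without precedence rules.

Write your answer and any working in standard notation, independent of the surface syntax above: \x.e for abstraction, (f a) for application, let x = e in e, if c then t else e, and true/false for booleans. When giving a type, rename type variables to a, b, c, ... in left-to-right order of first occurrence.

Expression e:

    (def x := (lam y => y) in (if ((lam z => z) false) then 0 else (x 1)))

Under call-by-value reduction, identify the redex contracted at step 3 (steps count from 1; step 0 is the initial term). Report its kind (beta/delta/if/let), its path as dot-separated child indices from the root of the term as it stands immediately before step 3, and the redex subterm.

Trace:
step 0: (let x = (\y.y) in (if ((\z.z) false) then 0 else (x 1)))
step 1: [let@root] (if ((\z.z) false) then 0 else ((\y.y) 1))
step 2: [beta@0] (if false then 0 else ((\y.y) 1))
step 3: [if@root] ((\y.y) 1)

Answer: if at root : (if false then 0 else ((\y.y) 1))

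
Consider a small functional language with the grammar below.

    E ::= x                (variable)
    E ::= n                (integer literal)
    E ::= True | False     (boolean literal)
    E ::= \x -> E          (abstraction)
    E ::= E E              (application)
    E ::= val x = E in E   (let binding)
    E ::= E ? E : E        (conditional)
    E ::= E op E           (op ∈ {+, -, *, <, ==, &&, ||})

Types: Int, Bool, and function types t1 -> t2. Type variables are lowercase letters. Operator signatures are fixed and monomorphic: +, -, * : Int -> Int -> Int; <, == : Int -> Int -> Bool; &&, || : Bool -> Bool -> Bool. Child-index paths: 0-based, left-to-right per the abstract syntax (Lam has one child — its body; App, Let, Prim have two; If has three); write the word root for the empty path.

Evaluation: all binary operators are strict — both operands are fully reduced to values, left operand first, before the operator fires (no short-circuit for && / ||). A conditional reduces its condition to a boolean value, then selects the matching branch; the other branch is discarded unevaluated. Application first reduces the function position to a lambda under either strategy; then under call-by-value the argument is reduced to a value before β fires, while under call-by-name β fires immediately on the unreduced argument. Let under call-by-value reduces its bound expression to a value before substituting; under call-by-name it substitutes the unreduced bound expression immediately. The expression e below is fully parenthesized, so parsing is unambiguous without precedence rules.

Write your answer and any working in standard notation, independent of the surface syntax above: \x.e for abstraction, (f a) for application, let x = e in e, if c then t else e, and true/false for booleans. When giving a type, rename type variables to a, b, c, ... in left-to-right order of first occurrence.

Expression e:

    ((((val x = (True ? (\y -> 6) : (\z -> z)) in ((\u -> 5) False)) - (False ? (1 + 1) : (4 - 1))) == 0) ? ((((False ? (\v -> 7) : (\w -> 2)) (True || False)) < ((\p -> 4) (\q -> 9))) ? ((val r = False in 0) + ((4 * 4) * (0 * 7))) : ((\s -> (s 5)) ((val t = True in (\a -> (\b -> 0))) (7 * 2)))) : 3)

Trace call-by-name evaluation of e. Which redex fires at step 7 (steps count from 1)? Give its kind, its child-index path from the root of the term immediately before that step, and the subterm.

Derivation:
step 0: (if (((let x = (if true then (\y.6) else (\z.z)) in ((\u.5) false)) - (if false then (1 + 1) else (4 - 1))) == 0) then (if (((if false then (\v.7) else (\w.2)) (true || false)) < ((\p.4) (\q.9))) then ((let r = false in 0) + ((4 * 4) * (0 * 7))) else ((\s.(s 5)) ((let t = true in (\a.(\b.0))) (7 * 2)))) else 3)
step 1: [let@0.0.0] (if ((((\u.5) false) - (if false then (1 + 1) else (4 - 1))) == 0) then (if (((if false then (\v.7) else (\w.2)) (true || false)) < ((\p.4) (\q.9))) then ((let r = false in 0) + ((4 * 4) * (0 * 7))) else ((\s.(s 5)) ((let t = true in (\a.(\b.0))) (7 * 2)))) else 3)
step 2: [beta@0.0.0] (if ((5 - (if false then (1 + 1) else (4 - 1))) == 0) then (if (((if false then (\v.7) else (\w.2)) (true || false)) < ((\p.4) (\q.9))) then ((let r = false in 0) + ((4 * 4) * (0 * 7))) else ((\s.(s 5)) ((let t = true in (\a.(\b.0))) (7 * 2)))) else 3)
step 3: [if@0.0.1] (if ((5 - (4 - 1)) == 0) then (if (((if false then (\v.7) else (\w.2)) (true || false)) < ((\p.4) (\q.9))) then ((let r = false in 0) + ((4 * 4) * (0 * 7))) else ((\s.(s 5)) ((let t = true in (\a.(\b.0))) (7 * 2)))) else 3)
step 4: [delta@0.0.1] (if ((5 - 3) == 0) then (if (((if false then (\v.7) else (\w.2)) (true || false)) < ((\p.4) (\q.9))) then ((let r = false in 0) + ((4 * 4) * (0 * 7))) else ((\s.(s 5)) ((let t = true in (\a.(\b.0))) (7 * 2)))) else 3)
step 5: [delta@0.0] (if (2 == 0) then (if (((if false then (\v.7) else (\w.2)) (true || false)) < ((\p.4) (\q.9))) then ((let r = false in 0) + ((4 * 4) * (0 * 7))) else ((\s.(s 5)) ((let t = true in (\a.(\b.0))) (7 * 2)))) else 3)
step 6: [delta@0] (if false then (if (((if false then (\v.7) else (\w.2)) (true || false)) < ((\p.4) (\q.9))) then ((let r = false in 0) + ((4 * 4) * (0 * 7))) else ((\s.(s 5)) ((let t = true in (\a.(\b.0))) (7 * 2)))) else 3)
step 7: [if@root] 3

Answer: if at root : (if false then (if (((if false then (\v.7) else (\w.2)) (true || false)) < ((\p.4) (\q.9))) then ((let r = false in 0) + ((4 * 4) * (0 * 7))) else ((\s.(s 5)) ((let t = true in (\a.(\b.0))) (7 * 2)))) else 3)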